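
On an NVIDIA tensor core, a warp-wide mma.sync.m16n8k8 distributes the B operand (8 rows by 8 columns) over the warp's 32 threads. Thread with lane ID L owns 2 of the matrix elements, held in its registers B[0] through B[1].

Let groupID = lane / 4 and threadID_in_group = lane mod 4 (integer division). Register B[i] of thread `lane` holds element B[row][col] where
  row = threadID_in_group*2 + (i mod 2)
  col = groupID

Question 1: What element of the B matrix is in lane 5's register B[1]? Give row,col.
3,1

lane 5: grp=1 (5/4), tig=1 (5%4)
i=1: r=1*2+1=3, c=grp=1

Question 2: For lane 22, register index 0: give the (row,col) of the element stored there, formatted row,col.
4,5

L=22→G=22>>2=5, T=22&3=2
[0]→row 2·2+0=4  col G=5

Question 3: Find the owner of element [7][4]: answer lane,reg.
c:4=>grp=4  r:7=>tig=3,lo=1
L=4*4+3=19  i=1=1

19,1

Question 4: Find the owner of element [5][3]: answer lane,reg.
14,1

c:3=>grp=3  r:5=>tig=2,lo=1
L=3*4+2=14  i=1=1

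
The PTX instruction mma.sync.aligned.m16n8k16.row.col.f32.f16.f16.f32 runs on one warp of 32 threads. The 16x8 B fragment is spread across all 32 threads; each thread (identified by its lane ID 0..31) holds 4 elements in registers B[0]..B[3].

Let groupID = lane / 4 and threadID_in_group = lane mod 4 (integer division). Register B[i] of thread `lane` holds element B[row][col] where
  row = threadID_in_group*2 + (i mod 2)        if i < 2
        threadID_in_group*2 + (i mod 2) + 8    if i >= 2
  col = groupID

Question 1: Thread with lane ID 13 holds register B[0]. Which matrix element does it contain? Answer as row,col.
lane 13: g=3 (13/4), t=1 (13%4)
i=0: r=1*2+0+0=2, c=g=3

2,3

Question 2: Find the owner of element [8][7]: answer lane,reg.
28,2

c=7→G=7  r=8→rhi=1,T=0,p=0
L=7*4+0=28  i=1*2+0=2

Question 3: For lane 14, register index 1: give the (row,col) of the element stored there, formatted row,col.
L=14->g=14>>2=3, t=14&3=2
[1]->row 2·2+1+0=5  col g=3

5,3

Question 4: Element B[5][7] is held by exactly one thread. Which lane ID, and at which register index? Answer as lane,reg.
30,1

c=7→G=7  r=5→rhi=0,T=2,p=1
L=7*4+2=30  i=0*2+1=1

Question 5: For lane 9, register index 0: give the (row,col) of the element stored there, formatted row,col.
2,2

9: g=2,t=1
[0] (1*2+0+0,2) = (2,2)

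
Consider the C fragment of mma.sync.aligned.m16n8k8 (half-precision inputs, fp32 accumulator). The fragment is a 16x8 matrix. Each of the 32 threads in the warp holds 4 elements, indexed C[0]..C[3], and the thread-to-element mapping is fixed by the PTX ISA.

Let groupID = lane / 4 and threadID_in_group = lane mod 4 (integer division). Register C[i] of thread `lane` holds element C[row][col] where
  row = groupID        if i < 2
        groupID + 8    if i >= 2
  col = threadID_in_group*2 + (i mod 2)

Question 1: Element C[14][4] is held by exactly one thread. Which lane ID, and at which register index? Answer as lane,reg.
26,2

r: 14->gid=6,r8=1  c: 4->tid=2,i&1=0
L=6*4+2=26  i=1*2+0=2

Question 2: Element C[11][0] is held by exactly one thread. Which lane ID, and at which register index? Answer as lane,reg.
12,2

r:11=>grp=3,rB=1  c:0=>tig=0,lo=0
L=3*4+0=12  i=1*2+0=2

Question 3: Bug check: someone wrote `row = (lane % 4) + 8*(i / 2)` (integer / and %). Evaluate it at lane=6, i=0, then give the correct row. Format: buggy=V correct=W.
buggy=2 correct=1

`(lane % 4) + 8*(i / 2)`[6,0]→2
lane 6→6/4=1, 6 mod 4=2
i=0  r:1+0→1  c:2·2+0→4
row: 2 vs 1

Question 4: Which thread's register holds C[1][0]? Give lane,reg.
r=1⇒gr=1,Rb=0  c=0⇒th=0,odd=0
L=1*4+0=4  i=0*2+0=0

4,0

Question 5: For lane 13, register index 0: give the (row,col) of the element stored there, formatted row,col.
13: grp=3,tig=1
[0] (3+0,1*2+0) = (3,2)

3,2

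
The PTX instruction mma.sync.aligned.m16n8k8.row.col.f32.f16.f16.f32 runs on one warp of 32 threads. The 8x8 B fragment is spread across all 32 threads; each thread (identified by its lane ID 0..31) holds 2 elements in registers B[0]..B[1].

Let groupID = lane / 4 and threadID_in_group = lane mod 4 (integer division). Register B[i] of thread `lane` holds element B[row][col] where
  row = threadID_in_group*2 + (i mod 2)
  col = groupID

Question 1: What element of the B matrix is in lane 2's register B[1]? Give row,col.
2: G=0,T=2
[1] (2*2+1,0) = (5,0)

5,0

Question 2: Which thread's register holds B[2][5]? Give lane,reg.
21,0

c: 5->gid=5  r: 2->tid=1,i&1=0
L=5*4+1=21  i=0=0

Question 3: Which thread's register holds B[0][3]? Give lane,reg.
c=3->g=3  r=0->t=0,b0=0
L=3*4+0=12  i=0=0

12,0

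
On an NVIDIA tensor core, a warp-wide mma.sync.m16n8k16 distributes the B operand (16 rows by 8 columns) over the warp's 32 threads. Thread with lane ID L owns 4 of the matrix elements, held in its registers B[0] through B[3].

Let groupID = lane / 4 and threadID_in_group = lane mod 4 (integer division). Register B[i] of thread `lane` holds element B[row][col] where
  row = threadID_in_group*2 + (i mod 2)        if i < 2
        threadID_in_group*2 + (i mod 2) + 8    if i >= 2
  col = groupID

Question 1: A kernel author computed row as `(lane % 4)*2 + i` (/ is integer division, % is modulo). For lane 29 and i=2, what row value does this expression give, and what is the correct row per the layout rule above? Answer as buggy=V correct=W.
`(lane % 4)*2 + i`[29,2]→4
L=29→G=29>>2=7, T=29&3=1
[2]→row 1·2+0+8=10  col G=7
row: 4 vs 10

buggy=4 correct=10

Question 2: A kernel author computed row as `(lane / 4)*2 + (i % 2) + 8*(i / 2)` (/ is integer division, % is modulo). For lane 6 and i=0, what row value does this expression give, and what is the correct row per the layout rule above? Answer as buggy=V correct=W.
`(lane / 4)*2 + (i % 2) + 8*(i / 2)`[6,0]->2
L=6->gid=6>>2=1, tid=6&3=2
[0]->row 2·2+0+0=4  col gid=1
row: 2 vs 4

buggy=2 correct=4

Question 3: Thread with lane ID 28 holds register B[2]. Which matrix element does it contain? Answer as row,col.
lane 28: G=7 (28/4), T=0 (28%4)
i=2: r=0*2+0+8=8, c=G=7

8,7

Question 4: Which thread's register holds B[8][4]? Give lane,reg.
c: 4->gid=4  r: 8->r8=1,tid=0,i&1=0
L=4*4+0=16  i=1*2+0=2

16,2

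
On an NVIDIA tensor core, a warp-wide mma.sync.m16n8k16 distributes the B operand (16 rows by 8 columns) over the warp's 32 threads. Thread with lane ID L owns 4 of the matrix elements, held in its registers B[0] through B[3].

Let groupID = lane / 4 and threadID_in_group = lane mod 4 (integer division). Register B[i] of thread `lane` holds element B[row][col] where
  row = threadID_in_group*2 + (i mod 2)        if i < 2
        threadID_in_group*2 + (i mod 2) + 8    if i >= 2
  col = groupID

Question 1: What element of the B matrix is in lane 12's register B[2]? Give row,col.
8,3

12: G=3,T=0
[2] (0*2+0+8,3) = (8,3)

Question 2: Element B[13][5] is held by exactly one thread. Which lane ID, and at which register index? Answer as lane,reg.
c=5->g=5  r=13->rb=1,t=2,b0=1
L=5*4+2=22  i=1*2+1=3

22,3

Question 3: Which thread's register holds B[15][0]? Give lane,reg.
c=0->g=0  r=15->rb=1,t=3,b0=1
L=0*4+3=3  i=1*2+1=3

3,3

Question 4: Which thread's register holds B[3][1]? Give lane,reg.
5,1

c: 1->gid=1  r: 3->r8=0,tid=1,i&1=1
L=1*4+1=5  i=0*2+1=1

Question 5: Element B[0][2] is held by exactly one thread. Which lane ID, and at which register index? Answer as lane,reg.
8,0

c: 2->gid=2  r: 0->r8=0,tid=0,i&1=0
L=2*4+0=8  i=0*2+0=0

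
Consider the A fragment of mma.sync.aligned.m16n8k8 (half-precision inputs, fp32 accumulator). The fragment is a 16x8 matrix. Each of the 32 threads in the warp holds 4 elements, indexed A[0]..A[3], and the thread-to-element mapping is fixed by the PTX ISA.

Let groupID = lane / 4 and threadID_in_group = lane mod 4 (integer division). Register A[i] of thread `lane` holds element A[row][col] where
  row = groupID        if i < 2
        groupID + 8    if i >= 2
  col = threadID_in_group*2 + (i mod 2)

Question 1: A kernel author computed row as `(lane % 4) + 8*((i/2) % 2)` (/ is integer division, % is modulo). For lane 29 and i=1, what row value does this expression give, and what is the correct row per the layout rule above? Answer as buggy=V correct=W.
`(lane % 4) + 8*((i/2) % 2)`[29,1]⇒1
29: gr=7,th=1
[1] (7+0,1*2+1) = (7,3)
row: 1 vs 7

buggy=1 correct=7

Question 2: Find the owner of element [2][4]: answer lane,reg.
r:2=>grp=2,rB=0  c:4=>tig=2,lo=0
L=2*4+2=10  i=0*2+0=0

10,0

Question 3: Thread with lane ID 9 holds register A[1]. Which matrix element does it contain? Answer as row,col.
lane 9->9/4=2, 9 mod 4=1
i=1  r:2+0->2  c:2·1+1->3

2,3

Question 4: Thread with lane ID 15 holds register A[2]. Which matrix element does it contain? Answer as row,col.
lane 15->15/4=3, 15 mod 4=3
i=2  r:3+8->11  c:2·3+0->6

11,6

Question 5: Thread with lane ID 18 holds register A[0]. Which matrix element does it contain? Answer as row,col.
18: gr=4,th=2
[0] (4+0,2*2+0) = (4,4)

4,4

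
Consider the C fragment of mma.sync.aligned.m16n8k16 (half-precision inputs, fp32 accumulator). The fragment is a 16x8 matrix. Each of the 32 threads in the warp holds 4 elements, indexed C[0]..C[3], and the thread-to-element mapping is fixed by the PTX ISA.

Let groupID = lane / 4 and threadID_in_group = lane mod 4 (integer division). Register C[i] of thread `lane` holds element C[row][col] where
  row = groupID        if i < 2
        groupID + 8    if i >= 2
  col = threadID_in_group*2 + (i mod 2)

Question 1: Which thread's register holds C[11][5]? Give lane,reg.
r=11→G=3,rhi=1  c=5→T=2,p=1
L=3*4+2=14  i=1*2+1=3

14,3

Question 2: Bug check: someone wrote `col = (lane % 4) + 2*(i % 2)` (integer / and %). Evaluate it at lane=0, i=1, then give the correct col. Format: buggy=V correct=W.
`(lane % 4) + 2*(i % 2)`[0,1]->2
lane 0->0/4=0, 0 mod 4=0
i=1  r:0+0->0  c:2·0+1->1
col: 2 vs 1

buggy=2 correct=1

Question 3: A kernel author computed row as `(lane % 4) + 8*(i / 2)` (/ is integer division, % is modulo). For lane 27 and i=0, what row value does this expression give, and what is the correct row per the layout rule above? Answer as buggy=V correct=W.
`(lane % 4) + 8*(i / 2)`[27,0]=>3
27: grp=6,tig=3
[0] (6+0,3*2+0) = (6,6)
row: 3 vs 6

buggy=3 correct=6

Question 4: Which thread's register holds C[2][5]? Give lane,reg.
r=2→G=2,rhi=0  c=5→T=2,p=1
L=2*4+2=10  i=0*2+1=1

10,1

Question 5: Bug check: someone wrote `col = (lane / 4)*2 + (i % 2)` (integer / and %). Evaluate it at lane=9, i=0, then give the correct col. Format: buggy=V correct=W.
buggy=4 correct=2

`(lane / 4)*2 + (i % 2)`[9,0]=>4
lane 9: grp=2 (9/4), tig=1 (9%4)
i=0: r=2+0=2, c=1*2+0=2
col: 4 vs 2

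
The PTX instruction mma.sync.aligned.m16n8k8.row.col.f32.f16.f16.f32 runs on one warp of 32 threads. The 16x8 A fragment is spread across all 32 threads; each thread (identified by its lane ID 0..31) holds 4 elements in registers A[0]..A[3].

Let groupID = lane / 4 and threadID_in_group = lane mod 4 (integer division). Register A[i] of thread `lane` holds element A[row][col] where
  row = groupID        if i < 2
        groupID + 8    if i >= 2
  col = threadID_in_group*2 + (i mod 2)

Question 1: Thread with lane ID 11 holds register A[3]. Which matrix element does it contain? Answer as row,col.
10,7

lane 11->11/4=2, 11 mod 4=3
i=3  r:2+8->10  c:2·3+1->7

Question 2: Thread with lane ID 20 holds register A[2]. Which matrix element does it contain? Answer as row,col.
13,0

lane 20->20/4=5, 20 mod 4=0
i=2  r:5+8->13  c:2·0+0->0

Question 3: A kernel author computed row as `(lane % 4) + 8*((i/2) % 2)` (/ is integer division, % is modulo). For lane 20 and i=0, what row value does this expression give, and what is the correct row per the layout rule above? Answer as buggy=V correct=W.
buggy=0 correct=5

`(lane % 4) + 8*((i/2) % 2)`[20,0]->0
lane 20: g=5 (20/4), t=0 (20%4)
i=0: r=5+0=5, c=0*2+0=0
row: 0 vs 5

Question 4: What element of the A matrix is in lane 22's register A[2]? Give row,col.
lane 22→22/4=5, 22 mod 4=2
i=2  r:5+8→13  c:2·2+0→4

13,4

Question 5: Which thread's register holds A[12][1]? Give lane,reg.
r: 12->gid=4,r8=1  c: 1->tid=0,i&1=1
L=4*4+0=16  i=1*2+1=3

16,3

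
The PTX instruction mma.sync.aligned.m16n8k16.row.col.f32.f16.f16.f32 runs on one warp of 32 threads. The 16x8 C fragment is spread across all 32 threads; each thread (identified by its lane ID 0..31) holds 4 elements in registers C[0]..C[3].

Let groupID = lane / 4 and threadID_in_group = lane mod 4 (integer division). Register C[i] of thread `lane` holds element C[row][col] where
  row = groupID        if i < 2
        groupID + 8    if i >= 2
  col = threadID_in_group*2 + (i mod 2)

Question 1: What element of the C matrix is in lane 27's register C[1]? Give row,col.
lane 27: G=6 (27/4), T=3 (27%4)
i=1: r=6+0=6, c=3*2+1=7

6,7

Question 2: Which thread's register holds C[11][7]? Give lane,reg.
r: 11->gid=3,r8=1  c: 7->tid=3,i&1=1
L=3*4+3=15  i=1*2+1=3

15,3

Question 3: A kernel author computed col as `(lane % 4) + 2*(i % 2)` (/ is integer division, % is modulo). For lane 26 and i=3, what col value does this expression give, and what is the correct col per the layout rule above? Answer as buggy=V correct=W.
`(lane % 4) + 2*(i % 2)`[26,3]->4
lane 26: g=6 (26/4), t=2 (26%4)
i=3: r=6+8=14, c=2*2+1=5
col: 4 vs 5

buggy=4 correct=5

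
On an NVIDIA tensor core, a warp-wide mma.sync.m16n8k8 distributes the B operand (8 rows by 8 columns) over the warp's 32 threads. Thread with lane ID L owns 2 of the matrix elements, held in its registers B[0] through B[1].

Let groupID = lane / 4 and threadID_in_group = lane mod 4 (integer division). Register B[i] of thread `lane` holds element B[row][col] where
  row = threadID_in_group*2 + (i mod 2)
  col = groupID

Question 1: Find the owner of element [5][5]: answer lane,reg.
22,1

c:5=>grp=5  r:5=>tig=2,lo=1
L=5*4+2=22  i=1=1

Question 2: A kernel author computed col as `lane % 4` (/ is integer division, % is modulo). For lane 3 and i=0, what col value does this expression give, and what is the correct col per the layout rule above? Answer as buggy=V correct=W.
buggy=3 correct=0

`lane % 4`[3,0]->3
lane 3->3/4=0, 3 mod 4=3
i=0  r:2·3+0->6  c:0
col: 3 vs 0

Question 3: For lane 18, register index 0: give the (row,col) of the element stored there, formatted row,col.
lane 18->18/4=4, 18 mod 4=2
i=0  r:2·2+0->4  c:4

4,4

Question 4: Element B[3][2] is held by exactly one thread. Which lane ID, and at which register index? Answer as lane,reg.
c=2→G=2  r=3→T=1,p=1
L=2*4+1=9  i=1=1

9,1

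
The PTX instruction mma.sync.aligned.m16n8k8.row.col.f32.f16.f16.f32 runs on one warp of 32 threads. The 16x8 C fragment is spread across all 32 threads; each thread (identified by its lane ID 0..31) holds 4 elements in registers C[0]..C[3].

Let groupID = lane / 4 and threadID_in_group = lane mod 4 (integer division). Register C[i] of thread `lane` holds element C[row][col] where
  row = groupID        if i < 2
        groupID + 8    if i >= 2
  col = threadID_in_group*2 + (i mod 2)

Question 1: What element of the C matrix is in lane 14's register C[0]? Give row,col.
L=14=>grp=14>>2=3, tig=14&3=2
[0]=>row 3+0=3  col 2·2+0=4

3,4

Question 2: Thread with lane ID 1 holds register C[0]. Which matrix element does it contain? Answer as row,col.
0,2

lane 1->1/4=0, 1 mod 4=1
i=0  r:0+0->0  c:2·1+0->2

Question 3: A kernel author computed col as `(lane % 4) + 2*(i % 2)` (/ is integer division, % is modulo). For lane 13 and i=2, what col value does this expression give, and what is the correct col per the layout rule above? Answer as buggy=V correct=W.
buggy=1 correct=2

`(lane % 4) + 2*(i % 2)`[13,2]→1
lane 13: G=3 (13/4), T=1 (13%4)
i=2: r=3+8=11, c=1*2+0=2
col: 1 vs 2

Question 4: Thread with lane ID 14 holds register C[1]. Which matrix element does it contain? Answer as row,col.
14: G=3,T=2
[1] (3+0,2*2+1) = (3,5)

3,5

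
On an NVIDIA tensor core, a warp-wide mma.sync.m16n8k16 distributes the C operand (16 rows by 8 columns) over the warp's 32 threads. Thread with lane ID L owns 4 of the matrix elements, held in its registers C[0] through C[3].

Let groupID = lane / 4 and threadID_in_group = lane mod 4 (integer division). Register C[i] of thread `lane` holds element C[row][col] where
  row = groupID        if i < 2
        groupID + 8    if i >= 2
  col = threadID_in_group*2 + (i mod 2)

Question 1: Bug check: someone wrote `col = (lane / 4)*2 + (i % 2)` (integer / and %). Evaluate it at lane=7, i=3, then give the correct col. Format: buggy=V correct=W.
`(lane / 4)*2 + (i % 2)`[7,3]=>3
lane 7: grp=1 (7/4), tig=3 (7%4)
i=3: r=1+8=9, c=3*2+1=7
col: 3 vs 7

buggy=3 correct=7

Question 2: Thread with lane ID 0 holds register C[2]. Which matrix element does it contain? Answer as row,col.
8,0

L=0->gid=0>>2=0, tid=0&3=0
[2]->row 0+8=8  col 0·2+0=0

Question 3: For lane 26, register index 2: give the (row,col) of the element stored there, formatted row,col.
lane 26: gid=6 (26/4), tid=2 (26%4)
i=2: r=6+8=14, c=2*2+0=4

14,4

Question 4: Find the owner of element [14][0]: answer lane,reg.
r=14⇒gr=6,Rb=1  c=0⇒th=0,odd=0
L=6*4+0=24  i=1*2+0=2

24,2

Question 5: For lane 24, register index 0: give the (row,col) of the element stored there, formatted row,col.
6,0

lane 24: G=6 (24/4), T=0 (24%4)
i=0: r=6+0=6, c=0*2+0=0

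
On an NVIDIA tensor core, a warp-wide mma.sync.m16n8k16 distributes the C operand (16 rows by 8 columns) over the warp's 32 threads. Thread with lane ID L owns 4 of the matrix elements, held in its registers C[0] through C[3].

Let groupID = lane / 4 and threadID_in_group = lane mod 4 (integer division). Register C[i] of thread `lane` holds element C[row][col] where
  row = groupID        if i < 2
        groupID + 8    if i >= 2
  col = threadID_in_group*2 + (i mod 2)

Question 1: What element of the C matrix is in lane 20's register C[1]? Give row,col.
5,1

L=20->g=20>>2=5, t=20&3=0
[1]->row 5+0=5  col 0·2+1=1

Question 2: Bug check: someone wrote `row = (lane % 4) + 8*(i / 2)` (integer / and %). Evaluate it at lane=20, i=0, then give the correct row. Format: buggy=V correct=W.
buggy=0 correct=5

`(lane % 4) + 8*(i / 2)`[20,0]⇒0
lane 20: gr=5 (20/4), th=0 (20%4)
i=0: r=5+0=5, c=0*2+0=0
row: 0 vs 5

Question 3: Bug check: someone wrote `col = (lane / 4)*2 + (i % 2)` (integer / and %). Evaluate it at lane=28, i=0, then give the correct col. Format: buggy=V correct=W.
buggy=14 correct=0

`(lane / 4)*2 + (i % 2)`[28,0]⇒14
L=28⇒gr=28>>2=7, th=28&3=0
[0]⇒row 7+0=7  col 0·2+0=0
col: 14 vs 0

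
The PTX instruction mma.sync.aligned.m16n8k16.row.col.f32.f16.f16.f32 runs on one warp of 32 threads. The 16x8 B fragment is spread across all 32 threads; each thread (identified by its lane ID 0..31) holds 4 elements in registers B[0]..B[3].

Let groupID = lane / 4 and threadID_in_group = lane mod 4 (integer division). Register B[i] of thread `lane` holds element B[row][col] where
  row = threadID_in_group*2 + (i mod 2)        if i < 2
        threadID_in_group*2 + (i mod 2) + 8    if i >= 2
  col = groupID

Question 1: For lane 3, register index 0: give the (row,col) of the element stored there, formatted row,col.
L=3->gid=3>>2=0, tid=3&3=3
[0]->row 3·2+0+0=6  col gid=0

6,0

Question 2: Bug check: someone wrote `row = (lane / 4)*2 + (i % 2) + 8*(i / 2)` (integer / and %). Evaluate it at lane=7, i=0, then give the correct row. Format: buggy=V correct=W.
buggy=2 correct=6

`(lane / 4)*2 + (i % 2) + 8*(i / 2)`[7,0]->2
L=7->g=7>>2=1, t=7&3=3
[0]->row 3·2+0+0=6  col g=1
row: 2 vs 6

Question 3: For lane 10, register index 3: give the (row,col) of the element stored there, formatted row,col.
13,2

lane 10→10/4=2, 10 mod 4=2
i=3  r:2·2+1+8→13  c:2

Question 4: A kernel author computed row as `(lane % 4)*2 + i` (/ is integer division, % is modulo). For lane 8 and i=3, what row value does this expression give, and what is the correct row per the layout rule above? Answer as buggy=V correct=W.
buggy=3 correct=9

`(lane % 4)*2 + i`[8,3]->3
L=8->g=8>>2=2, t=8&3=0
[3]->row 0·2+1+8=9  col g=2
row: 3 vs 9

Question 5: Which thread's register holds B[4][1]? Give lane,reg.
6,0

c=1⇒gr=1  r=4⇒Rb=0,th=2,odd=0
L=1*4+2=6  i=0*2+0=0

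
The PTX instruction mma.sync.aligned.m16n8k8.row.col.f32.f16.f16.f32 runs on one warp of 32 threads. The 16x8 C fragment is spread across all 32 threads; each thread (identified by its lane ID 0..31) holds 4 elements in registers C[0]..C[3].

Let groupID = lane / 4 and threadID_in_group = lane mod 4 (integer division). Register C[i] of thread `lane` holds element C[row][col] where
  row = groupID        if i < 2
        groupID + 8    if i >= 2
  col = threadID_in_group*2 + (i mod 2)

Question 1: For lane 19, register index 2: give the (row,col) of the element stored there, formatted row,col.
L=19⇒gr=19>>2=4, th=19&3=3
[2]⇒row 4+8=12  col 3·2+0=6

12,6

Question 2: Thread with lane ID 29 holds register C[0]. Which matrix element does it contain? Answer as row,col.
lane 29⇒29/4=7, 29 mod 4=1
i=0  r:7+0⇒7  c:2·1+0⇒2

7,2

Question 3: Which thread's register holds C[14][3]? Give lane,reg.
25,3

r=14⇒gr=6,Rb=1  c=3⇒th=1,odd=1
L=6*4+1=25  i=1*2+1=3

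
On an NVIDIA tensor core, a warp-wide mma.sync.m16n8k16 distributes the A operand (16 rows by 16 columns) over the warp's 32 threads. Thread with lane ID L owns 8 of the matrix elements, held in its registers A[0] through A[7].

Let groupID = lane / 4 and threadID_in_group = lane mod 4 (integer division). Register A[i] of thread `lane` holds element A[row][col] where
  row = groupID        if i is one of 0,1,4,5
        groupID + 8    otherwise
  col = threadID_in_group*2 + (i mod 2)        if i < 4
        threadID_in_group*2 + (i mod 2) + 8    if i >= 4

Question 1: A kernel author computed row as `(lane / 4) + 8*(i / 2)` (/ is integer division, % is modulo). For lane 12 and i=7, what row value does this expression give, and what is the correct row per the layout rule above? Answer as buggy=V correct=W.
buggy=27 correct=11

`(lane / 4) + 8*(i / 2)`[12,7]->27
12: g=3,t=0
[7] (3+8,0*2+1+8) = (11,9)
row: 27 vs 11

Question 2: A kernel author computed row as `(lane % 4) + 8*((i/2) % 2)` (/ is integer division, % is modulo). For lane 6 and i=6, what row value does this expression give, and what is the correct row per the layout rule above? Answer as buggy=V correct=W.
`(lane % 4) + 8*((i/2) % 2)`[6,6]=>10
L=6=>grp=6>>2=1, tig=6&3=2
[6]=>row 1+8=9  col 2·2+0+8=12
row: 10 vs 9

buggy=10 correct=9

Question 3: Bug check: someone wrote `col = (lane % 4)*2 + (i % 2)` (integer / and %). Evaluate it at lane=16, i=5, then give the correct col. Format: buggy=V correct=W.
`(lane % 4)*2 + (i % 2)`[16,5]⇒1
lane 16: gr=4 (16/4), th=0 (16%4)
i=5: r=4+0=4, c=0*2+1+8=9
col: 1 vs 9

buggy=1 correct=9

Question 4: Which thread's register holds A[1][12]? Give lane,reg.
r=1⇒gr=1,Rb=0  c=12⇒Cb=1,th=2,odd=0
L=1*4+2=6  i=1*4+0*2+0=4

6,4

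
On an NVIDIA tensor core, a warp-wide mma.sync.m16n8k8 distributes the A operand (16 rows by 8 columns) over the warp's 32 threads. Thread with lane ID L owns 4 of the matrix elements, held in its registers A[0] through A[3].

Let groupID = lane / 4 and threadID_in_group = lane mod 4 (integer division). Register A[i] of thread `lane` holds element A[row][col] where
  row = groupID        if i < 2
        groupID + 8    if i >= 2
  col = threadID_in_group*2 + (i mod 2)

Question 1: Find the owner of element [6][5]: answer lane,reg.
26,1

r: 6->gid=6,r8=0  c: 5->tid=2,i&1=1
L=6*4+2=26  i=0*2+1=1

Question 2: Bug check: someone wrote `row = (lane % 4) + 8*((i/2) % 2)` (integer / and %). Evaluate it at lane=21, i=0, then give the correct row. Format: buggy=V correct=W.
`(lane % 4) + 8*((i/2) % 2)`[21,0]=>1
21: grp=5,tig=1
[0] (5+0,1*2+0) = (5,2)
row: 1 vs 5

buggy=1 correct=5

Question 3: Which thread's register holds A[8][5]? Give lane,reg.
r: 8->gid=0,r8=1  c: 5->tid=2,i&1=1
L=0*4+2=2  i=1*2+1=3

2,3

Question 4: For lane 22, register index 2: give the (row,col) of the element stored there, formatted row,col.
13,4

lane 22: gid=5 (22/4), tid=2 (22%4)
i=2: r=5+8=13, c=2*2+0=4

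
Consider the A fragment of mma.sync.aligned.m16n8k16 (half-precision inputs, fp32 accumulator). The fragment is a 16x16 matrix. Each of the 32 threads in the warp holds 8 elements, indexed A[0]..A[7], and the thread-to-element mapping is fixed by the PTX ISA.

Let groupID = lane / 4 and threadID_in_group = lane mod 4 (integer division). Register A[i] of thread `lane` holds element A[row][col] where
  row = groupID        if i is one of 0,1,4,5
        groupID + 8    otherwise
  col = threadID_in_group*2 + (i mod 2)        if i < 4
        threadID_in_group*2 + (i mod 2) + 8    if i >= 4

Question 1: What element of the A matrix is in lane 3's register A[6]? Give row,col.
lane 3: gid=0 (3/4), tid=3 (3%4)
i=6: r=0+8=8, c=3*2+0+8=14

8,14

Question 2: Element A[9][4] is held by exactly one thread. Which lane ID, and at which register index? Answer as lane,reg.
6,2

r=9->g=1,rb=1  c=4->cb=0,t=2,b0=0
L=1*4+2=6  i=0*4+1*2+0=2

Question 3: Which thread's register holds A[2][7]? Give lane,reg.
11,1

r: 2->gid=2,r8=0  c: 7->c8=0,tid=3,i&1=1
L=2*4+3=11  i=0*4+0*2+1=1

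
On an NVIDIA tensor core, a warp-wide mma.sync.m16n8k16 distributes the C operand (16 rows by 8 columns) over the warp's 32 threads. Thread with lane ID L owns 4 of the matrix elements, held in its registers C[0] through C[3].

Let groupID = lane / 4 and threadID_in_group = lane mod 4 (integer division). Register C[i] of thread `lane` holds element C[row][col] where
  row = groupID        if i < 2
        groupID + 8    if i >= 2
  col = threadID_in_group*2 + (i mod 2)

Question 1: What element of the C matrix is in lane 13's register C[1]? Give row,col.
13: grp=3,tig=1
[1] (3+0,1*2+1) = (3,3)

3,3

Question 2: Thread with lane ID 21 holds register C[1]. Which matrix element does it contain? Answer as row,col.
5,3

lane 21→21/4=5, 21 mod 4=1
i=1  r:5+0→5  c:2·1+1→3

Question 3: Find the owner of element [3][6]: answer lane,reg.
15,0

r:3=>grp=3,rB=0  c:6=>tig=3,lo=0
L=3*4+3=15  i=0*2+0=0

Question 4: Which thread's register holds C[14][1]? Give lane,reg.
r=14->g=6,rb=1  c=1->t=0,b0=1
L=6*4+0=24  i=1*2+1=3

24,3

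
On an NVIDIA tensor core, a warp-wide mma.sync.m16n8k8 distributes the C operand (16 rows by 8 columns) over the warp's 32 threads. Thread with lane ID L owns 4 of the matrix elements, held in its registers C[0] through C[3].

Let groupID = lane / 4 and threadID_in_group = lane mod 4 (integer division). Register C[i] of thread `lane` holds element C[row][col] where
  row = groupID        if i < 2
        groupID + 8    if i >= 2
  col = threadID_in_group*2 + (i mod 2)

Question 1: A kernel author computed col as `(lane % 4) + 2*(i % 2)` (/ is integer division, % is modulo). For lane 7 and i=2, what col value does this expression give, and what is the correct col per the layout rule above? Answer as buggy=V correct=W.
buggy=3 correct=6

`(lane % 4) + 2*(i % 2)`[7,2]→3
L=7→G=7>>2=1, T=7&3=3
[2]→row 1+8=9  col 3·2+0=6
col: 3 vs 6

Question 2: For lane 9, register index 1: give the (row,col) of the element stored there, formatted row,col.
lane 9: G=2 (9/4), T=1 (9%4)
i=1: r=2+0=2, c=1*2+1=3

2,3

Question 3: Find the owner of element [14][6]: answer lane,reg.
27,2

r=14⇒gr=6,Rb=1  c=6⇒th=3,odd=0
L=6*4+3=27  i=1*2+0=2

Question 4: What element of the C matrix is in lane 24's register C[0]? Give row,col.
6,0

L=24->gid=24>>2=6, tid=24&3=0
[0]->row 6+0=6  col 0·2+0=0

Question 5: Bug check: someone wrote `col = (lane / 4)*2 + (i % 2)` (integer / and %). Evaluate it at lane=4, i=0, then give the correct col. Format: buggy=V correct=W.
buggy=2 correct=0

`(lane / 4)*2 + (i % 2)`[4,0]→2
4: G=1,T=0
[0] (1+0,0*2+0) = (1,0)
col: 2 vs 0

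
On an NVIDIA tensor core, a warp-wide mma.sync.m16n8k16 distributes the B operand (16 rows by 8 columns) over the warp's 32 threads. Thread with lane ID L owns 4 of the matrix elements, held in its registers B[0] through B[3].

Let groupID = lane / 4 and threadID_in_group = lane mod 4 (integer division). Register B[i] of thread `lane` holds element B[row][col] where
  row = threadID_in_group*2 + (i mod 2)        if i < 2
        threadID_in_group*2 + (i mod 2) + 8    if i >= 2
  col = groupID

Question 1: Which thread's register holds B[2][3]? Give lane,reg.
c:3=>grp=3  r:2=>rB=0,tig=1,lo=0
L=3*4+1=13  i=0*2+0=0

13,0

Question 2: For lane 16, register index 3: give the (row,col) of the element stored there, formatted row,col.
L=16=>grp=16>>2=4, tig=16&3=0
[3]=>row 0·2+1+8=9  col grp=4

9,4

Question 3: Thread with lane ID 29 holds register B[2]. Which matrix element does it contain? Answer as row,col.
L=29⇒gr=29>>2=7, th=29&3=1
[2]⇒row 1·2+0+8=10  col gr=7

10,7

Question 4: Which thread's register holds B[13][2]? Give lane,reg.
10,3

c=2⇒gr=2  r=13⇒Rb=1,th=2,odd=1
L=2*4+2=10  i=1*2+1=3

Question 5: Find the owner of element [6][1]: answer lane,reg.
7,0

c=1⇒gr=1  r=6⇒Rb=0,th=3,odd=0
L=1*4+3=7  i=0*2+0=0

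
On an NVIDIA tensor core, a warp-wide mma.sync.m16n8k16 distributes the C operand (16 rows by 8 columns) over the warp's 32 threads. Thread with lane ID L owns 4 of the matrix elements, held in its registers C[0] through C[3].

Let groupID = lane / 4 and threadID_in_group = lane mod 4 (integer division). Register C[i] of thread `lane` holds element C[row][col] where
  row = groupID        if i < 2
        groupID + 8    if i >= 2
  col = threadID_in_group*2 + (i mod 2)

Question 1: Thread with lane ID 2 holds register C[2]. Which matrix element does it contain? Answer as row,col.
8,4

L=2→G=2>>2=0, T=2&3=2
[2]→row 0+8=8  col 2·2+0=4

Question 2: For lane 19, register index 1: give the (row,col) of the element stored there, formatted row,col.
lane 19→19/4=4, 19 mod 4=3
i=1  r:4+0→4  c:2·3+1→7

4,7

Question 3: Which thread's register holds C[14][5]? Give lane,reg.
r=14->g=6,rb=1  c=5->t=2,b0=1
L=6*4+2=26  i=1*2+1=3

26,3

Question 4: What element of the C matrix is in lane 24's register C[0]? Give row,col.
6,0

L=24→G=24>>2=6, T=24&3=0
[0]→row 6+0=6  col 0·2+0=0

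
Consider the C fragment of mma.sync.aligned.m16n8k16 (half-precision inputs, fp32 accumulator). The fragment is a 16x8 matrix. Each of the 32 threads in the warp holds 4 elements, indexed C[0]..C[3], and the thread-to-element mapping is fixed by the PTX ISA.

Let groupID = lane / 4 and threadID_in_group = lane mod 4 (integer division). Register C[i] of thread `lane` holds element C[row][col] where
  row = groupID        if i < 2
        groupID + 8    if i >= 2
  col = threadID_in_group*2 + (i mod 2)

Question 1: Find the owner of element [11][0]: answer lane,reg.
12,2

r:11=>grp=3,rB=1  c:0=>tig=0,lo=0
L=3*4+0=12  i=1*2+0=2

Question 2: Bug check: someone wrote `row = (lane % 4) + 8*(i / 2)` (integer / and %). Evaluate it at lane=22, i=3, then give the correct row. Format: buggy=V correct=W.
buggy=10 correct=13

`(lane % 4) + 8*(i / 2)`[22,3]=>10
22: grp=5,tig=2
[3] (5+8,2*2+1) = (13,5)
row: 10 vs 13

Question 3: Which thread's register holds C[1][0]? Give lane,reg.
4,0

r: 1->gid=1,r8=0  c: 0->tid=0,i&1=0
L=1*4+0=4  i=0*2+0=0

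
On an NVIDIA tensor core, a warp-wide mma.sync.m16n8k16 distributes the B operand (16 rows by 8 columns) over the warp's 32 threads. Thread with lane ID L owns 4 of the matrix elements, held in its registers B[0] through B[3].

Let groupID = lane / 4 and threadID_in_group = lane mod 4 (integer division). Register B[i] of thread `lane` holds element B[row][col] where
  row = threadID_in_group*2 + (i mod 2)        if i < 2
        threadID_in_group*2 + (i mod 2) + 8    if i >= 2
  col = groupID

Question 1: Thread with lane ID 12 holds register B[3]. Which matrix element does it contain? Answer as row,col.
9,3

lane 12: gid=3 (12/4), tid=0 (12%4)
i=3: r=0*2+1+8=9, c=gid=3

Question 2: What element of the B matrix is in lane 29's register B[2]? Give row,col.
10,7

lane 29: gid=7 (29/4), tid=1 (29%4)
i=2: r=1*2+0+8=10, c=gid=7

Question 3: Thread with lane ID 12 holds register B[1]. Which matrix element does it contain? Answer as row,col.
lane 12⇒12/4=3, 12 mod 4=0
i=1  r:2·0+1+0⇒1  c:3

1,3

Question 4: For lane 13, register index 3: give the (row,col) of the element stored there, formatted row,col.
13: gr=3,th=1
[3] (1*2+1+8,3) = (11,3)

11,3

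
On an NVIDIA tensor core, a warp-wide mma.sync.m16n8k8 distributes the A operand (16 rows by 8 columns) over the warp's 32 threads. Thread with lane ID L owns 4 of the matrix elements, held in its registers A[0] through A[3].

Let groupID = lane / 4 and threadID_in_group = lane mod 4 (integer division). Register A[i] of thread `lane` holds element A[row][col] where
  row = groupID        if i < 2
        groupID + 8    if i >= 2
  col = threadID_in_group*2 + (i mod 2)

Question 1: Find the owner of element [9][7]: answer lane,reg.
r: 9->gid=1,r8=1  c: 7->tid=3,i&1=1
L=1*4+3=7  i=1*2+1=3

7,3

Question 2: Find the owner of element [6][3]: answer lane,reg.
r: 6->gid=6,r8=0  c: 3->tid=1,i&1=1
L=6*4+1=25  i=0*2+1=1

25,1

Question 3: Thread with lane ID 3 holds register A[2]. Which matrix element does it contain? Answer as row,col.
lane 3->3/4=0, 3 mod 4=3
i=2  r:0+8->8  c:2·3+0->6

8,6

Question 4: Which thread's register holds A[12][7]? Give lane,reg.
19,3

r:12=>grp=4,rB=1  c:7=>tig=3,lo=1
L=4*4+3=19  i=1*2+1=3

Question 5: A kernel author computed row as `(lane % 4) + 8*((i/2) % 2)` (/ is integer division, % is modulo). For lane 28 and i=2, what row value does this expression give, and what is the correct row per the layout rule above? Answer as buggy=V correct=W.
buggy=8 correct=15

`(lane % 4) + 8*((i/2) % 2)`[28,2]->8
28: g=7,t=0
[2] (7+8,0*2+0) = (15,0)
row: 8 vs 15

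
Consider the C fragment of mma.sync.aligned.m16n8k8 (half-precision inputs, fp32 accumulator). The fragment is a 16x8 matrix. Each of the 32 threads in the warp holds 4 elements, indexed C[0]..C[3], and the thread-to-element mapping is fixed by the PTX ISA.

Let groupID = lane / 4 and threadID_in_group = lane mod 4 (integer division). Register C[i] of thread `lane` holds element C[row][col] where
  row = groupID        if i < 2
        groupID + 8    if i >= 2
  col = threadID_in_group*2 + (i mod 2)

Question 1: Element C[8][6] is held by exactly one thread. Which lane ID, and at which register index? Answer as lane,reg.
r=8⇒gr=0,Rb=1  c=6⇒th=3,odd=0
L=0*4+3=3  i=1*2+0=2

3,2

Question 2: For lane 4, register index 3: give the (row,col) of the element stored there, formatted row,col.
9,1

L=4→G=4>>2=1, T=4&3=0
[3]→row 1+8=9  col 0·2+1=1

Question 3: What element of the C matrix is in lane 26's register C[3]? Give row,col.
L=26⇒gr=26>>2=6, th=26&3=2
[3]⇒row 6+8=14  col 2·2+1=5

14,5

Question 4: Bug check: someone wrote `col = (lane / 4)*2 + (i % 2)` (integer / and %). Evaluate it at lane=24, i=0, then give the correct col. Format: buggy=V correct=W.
buggy=12 correct=0

`(lane / 4)*2 + (i % 2)`[24,0]->12
24: gid=6,tid=0
[0] (6+0,0*2+0) = (6,0)
col: 12 vs 0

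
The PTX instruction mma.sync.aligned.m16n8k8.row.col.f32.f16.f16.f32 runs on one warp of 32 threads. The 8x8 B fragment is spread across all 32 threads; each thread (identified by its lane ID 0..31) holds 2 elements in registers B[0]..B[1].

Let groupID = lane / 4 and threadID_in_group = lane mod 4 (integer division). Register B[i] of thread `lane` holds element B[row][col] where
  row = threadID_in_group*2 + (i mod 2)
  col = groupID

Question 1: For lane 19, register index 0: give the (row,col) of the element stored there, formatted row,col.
6,4

lane 19: gid=4 (19/4), tid=3 (19%4)
i=0: r=3*2+0=6, c=gid=4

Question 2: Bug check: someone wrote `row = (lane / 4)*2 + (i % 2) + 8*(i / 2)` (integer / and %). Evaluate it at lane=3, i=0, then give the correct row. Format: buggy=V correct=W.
buggy=0 correct=6

`(lane / 4)*2 + (i % 2) + 8*(i / 2)`[3,0]⇒0
L=3⇒gr=3>>2=0, th=3&3=3
[0]⇒row 3·2+0=6  col gr=0
row: 0 vs 6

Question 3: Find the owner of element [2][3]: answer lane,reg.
c:3=>grp=3  r:2=>tig=1,lo=0
L=3*4+1=13  i=0=0

13,0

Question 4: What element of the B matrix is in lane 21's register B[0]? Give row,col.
2,5

L=21→G=21>>2=5, T=21&3=1
[0]→row 1·2+0=2  col G=5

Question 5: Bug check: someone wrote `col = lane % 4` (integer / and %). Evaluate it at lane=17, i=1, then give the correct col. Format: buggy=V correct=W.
buggy=1 correct=4

`lane % 4`[17,1]->1
17: g=4,t=1
[1] (1*2+1,4) = (3,4)
col: 1 vs 4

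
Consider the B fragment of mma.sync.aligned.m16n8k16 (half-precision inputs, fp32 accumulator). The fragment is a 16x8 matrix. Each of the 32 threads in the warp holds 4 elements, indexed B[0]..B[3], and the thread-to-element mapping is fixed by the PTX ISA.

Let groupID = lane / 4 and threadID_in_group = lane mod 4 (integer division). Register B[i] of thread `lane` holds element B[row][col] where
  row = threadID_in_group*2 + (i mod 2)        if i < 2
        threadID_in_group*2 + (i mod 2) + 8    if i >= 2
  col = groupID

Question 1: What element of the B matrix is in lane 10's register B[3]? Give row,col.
13,2

lane 10=>10/4=2, 10 mod 4=2
i=3  r:2·2+1+8=>13  c:2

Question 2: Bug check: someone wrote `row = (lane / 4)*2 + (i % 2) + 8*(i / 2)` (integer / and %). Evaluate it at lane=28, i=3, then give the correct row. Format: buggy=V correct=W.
`(lane / 4)*2 + (i % 2) + 8*(i / 2)`[28,3]->23
lane 28: gid=7 (28/4), tid=0 (28%4)
i=3: r=0*2+1+8=9, c=gid=7
row: 23 vs 9

buggy=23 correct=9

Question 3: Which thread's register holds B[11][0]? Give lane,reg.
c: 0->gid=0  r: 11->r8=1,tid=1,i&1=1
L=0*4+1=1  i=1*2+1=3

1,3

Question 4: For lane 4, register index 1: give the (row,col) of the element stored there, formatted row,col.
1,1

lane 4: gr=1 (4/4), th=0 (4%4)
i=1: r=0*2+1+0=1, c=gr=1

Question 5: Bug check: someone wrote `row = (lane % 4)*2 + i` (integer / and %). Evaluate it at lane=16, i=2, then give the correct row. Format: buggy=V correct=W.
`(lane % 4)*2 + i`[16,2]->2
L=16->gid=16>>2=4, tid=16&3=0
[2]->row 0·2+0+8=8  col gid=4
row: 2 vs 8

buggy=2 correct=8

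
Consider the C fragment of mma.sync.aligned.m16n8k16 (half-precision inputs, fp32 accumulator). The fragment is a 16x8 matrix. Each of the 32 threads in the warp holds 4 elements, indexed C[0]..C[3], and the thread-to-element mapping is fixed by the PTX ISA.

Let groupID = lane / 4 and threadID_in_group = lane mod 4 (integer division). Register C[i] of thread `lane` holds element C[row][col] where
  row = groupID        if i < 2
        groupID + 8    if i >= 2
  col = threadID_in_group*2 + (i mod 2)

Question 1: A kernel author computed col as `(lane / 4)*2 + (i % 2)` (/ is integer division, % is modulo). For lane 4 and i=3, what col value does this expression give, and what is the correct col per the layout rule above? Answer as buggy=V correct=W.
buggy=3 correct=1

`(lane / 4)*2 + (i % 2)`[4,3]⇒3
lane 4: gr=1 (4/4), th=0 (4%4)
i=3: r=1+8=9, c=0*2+1=1
col: 3 vs 1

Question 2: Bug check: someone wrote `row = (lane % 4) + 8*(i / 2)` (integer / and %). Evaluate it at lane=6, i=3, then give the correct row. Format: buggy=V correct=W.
`(lane % 4) + 8*(i / 2)`[6,3]→10
lane 6→6/4=1, 6 mod 4=2
i=3  r:1+8→9  c:2·2+1→5
row: 10 vs 9

buggy=10 correct=9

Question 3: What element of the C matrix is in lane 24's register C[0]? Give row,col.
24: g=6,t=0
[0] (6+0,0*2+0) = (6,0)

6,0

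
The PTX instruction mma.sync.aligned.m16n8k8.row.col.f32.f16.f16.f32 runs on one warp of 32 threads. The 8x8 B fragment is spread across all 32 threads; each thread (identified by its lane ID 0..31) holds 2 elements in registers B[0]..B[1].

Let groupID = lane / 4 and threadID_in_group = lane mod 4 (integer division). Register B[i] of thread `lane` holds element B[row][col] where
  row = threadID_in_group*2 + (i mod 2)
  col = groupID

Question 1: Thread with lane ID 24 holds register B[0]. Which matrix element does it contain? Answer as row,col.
0,6

lane 24→24/4=6, 24 mod 4=0
i=0  r:2·0+0→0  c:6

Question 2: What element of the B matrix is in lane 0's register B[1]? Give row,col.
1,0

0: G=0,T=0
[1] (0*2+1,0) = (1,0)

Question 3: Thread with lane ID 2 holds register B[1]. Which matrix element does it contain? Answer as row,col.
5,0

lane 2: g=0 (2/4), t=2 (2%4)
i=1: r=2*2+1=5, c=g=0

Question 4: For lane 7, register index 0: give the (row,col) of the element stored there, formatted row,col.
6,1

L=7⇒gr=7>>2=1, th=7&3=3
[0]⇒row 3·2+0=6  col gr=1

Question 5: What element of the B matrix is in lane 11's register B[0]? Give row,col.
6,2

11: gr=2,th=3
[0] (3*2+0,2) = (6,2)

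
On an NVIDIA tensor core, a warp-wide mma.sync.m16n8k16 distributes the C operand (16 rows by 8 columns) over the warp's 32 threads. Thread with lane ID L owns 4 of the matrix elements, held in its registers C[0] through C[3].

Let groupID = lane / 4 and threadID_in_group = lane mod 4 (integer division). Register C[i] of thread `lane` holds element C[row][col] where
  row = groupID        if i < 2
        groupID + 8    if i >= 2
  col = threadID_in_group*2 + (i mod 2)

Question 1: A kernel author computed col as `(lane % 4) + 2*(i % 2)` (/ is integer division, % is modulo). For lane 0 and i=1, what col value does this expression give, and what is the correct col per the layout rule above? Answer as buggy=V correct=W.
`(lane % 4) + 2*(i % 2)`[0,1]->2
L=0->gid=0>>2=0, tid=0&3=0
[1]->row 0+0=0  col 0·2+1=1
col: 2 vs 1

buggy=2 correct=1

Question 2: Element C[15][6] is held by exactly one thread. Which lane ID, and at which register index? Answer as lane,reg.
31,2

r=15->g=7,rb=1  c=6->t=3,b0=0
L=7*4+3=31  i=1*2+0=2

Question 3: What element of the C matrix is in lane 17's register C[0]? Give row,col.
lane 17→17/4=4, 17 mod 4=1
i=0  r:4+0→4  c:2·1+0→2

4,2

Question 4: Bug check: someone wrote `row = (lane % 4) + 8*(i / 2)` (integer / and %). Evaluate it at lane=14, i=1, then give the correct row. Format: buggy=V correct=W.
buggy=2 correct=3

`(lane % 4) + 8*(i / 2)`[14,1]⇒2
lane 14: gr=3 (14/4), th=2 (14%4)
i=1: r=3+0=3, c=2*2+1=5
row: 2 vs 3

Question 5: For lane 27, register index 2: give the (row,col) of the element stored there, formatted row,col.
27: grp=6,tig=3
[2] (6+8,3*2+0) = (14,6)

14,6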